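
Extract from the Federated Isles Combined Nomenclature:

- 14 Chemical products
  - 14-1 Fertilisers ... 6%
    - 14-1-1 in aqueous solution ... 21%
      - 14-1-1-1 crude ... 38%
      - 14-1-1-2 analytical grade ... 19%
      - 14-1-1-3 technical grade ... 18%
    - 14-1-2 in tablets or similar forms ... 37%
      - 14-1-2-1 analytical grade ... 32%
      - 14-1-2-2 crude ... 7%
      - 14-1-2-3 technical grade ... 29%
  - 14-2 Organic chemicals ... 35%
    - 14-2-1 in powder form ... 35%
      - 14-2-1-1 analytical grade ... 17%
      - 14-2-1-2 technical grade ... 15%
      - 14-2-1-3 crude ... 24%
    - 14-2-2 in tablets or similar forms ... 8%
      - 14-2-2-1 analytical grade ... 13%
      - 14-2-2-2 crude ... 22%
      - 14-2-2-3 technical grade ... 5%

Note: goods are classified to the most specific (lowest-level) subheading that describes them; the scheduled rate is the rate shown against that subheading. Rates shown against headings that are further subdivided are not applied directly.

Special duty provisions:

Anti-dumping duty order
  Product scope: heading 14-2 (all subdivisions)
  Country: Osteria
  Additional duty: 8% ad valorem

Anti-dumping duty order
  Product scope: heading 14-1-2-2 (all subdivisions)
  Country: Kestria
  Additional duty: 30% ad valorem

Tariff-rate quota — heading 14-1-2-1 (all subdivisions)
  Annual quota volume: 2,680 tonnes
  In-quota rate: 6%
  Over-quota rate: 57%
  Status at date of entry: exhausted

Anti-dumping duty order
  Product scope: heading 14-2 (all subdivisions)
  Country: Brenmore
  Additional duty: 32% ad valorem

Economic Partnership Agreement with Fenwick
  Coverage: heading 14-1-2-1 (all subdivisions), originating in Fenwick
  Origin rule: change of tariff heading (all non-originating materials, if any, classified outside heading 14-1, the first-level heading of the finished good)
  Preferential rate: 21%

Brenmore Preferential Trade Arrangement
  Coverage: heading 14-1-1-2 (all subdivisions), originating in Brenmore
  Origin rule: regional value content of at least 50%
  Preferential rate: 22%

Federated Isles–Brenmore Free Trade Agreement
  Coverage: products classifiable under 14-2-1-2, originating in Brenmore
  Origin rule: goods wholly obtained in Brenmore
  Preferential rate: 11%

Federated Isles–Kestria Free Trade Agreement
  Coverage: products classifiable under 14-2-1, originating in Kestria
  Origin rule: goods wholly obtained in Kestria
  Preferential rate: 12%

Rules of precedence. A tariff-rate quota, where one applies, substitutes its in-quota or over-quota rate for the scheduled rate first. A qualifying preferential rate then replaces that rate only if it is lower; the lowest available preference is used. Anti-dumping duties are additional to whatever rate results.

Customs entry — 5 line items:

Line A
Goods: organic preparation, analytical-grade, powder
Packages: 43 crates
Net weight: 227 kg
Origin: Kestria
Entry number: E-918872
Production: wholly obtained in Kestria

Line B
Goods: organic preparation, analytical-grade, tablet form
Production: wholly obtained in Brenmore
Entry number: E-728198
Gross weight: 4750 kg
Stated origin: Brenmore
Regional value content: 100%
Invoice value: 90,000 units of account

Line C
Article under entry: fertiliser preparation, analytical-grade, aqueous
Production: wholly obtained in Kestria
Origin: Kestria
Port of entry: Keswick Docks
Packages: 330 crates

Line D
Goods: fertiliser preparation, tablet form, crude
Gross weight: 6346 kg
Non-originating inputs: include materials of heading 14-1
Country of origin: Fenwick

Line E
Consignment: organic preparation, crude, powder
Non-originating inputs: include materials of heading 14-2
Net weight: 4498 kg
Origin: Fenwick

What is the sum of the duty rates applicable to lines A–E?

107%

Line A: organic → 14-2; powder → 14-2-1; analytical-grade → 14-2-1-1. Scheduled 17%. Kestria agreement on 14-2-1: wholly obtained → 12% available; preferential 12%. → 12%.
Line B: organic → 14-2; tablet form → 14-2-2; analytical-grade → 14-2-2-1. Scheduled 13%. Brenmore agreement on 14-1-1-2: 14-2-2-1 not covered; Brenmore agreement on 14-2-1-2: 14-2-2-1 not covered; anti-dumping (Brenmore, 14-2): +32%; total 13% + 32% = 45%. → 45%.
Line C: fertiliser → 14-1; aqueous → 14-1-1; analytical-grade → 14-1-1-2. Scheduled 19%. Kestria agreement on 14-2-1: 14-1-1-2 not covered. → 19%.
Line D: fertiliser → 14-1; tablet form → 14-1-2; crude → 14-1-2-2. Scheduled 7%. Fenwick agreement on 14-1-2-1: 14-1-2-2 not covered. → 7%.
Line E: organic → 14-2; powder → 14-2-1; crude → 14-2-1-3. Scheduled 24%. Fenwick agreement on 14-1-2-1: 14-2-1-3 not covered. → 24%.
Sum: 12% + 45% + 19% + 7% + 24% = 107%.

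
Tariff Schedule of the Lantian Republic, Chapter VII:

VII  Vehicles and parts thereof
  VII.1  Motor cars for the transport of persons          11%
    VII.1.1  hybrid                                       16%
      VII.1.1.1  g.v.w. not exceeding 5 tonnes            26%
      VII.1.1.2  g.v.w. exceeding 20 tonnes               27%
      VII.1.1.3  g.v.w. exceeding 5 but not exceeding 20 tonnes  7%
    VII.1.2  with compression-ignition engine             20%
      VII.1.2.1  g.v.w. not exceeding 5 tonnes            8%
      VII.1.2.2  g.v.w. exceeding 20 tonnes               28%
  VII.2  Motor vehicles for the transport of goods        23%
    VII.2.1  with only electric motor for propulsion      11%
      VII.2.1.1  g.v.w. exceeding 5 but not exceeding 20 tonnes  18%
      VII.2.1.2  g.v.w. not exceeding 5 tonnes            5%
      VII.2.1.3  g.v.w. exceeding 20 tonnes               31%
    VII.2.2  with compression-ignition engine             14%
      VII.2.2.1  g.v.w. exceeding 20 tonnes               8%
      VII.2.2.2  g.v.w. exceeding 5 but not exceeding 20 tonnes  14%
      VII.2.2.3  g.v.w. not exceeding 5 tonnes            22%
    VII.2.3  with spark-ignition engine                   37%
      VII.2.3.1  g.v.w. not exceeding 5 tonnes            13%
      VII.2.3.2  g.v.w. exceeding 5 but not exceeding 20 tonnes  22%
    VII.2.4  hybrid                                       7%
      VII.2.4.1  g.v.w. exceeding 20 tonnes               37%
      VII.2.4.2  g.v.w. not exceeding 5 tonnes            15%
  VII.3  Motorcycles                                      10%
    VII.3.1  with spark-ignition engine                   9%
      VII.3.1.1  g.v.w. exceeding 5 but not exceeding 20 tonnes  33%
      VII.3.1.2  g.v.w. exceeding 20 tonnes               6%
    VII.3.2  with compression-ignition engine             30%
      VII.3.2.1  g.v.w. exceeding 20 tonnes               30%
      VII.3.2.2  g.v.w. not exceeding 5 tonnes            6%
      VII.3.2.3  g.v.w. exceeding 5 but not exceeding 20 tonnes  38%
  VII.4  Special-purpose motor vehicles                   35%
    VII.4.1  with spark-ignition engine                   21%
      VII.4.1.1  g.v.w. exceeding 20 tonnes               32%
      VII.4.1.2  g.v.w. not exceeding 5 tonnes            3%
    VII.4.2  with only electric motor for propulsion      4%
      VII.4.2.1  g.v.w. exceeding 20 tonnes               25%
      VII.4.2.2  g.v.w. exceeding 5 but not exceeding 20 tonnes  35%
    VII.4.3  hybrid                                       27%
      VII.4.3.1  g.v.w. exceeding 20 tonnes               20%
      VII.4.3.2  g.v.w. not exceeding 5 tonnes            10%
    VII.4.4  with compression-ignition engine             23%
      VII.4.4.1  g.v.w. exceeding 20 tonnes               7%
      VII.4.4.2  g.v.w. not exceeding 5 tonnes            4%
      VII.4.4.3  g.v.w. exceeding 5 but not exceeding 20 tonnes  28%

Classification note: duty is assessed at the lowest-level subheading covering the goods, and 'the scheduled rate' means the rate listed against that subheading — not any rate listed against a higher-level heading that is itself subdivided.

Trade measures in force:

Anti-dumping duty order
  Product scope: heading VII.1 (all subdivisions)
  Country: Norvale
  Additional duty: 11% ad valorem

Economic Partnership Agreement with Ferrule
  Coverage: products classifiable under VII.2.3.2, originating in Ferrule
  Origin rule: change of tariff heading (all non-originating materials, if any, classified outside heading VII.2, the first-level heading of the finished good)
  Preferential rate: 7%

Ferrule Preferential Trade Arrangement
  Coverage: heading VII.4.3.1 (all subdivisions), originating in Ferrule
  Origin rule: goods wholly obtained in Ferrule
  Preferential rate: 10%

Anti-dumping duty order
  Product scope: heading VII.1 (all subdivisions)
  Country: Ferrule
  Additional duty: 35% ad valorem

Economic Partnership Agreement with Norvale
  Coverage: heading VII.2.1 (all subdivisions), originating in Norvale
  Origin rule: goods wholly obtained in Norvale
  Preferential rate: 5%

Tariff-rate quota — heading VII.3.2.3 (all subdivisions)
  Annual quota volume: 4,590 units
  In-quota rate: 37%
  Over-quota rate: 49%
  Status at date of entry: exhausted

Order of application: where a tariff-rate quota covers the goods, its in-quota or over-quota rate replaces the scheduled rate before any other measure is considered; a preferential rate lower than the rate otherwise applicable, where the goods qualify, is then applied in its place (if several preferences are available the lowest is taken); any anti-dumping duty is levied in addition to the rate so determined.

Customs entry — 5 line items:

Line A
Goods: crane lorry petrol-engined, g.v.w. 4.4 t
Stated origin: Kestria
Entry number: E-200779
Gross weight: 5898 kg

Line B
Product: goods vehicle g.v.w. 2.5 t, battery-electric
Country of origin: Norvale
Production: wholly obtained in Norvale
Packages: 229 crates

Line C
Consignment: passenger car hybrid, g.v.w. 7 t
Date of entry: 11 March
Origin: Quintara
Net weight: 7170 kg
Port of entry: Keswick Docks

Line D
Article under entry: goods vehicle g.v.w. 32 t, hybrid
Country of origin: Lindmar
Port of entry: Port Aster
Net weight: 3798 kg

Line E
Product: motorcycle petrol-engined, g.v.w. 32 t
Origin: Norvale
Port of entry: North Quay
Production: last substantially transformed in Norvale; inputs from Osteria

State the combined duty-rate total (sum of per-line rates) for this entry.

Line A: crane lorry → VII.4; petrol-engined → VII.4.1; g.v.w. 4.4 t → VII.4.1.2. Scheduled 3%. No special measure applies. → 3%.
Line B: goods vehicle → VII.2; battery-electric → VII.2.1; g.v.w. 2.5 t → VII.2.1.2. Scheduled 5%. Norvale agreement on VII.2.1: wholly obtained → 5% available; preference 5% not lower than 5% → no reduction. → 5%.
Line C: passenger car → VII.1; hybrid → VII.1.1; g.v.w. 7 t → VII.1.1.3. Scheduled 7%. No special measure applies. → 7%.
Line D: goods vehicle → VII.2; hybrid → VII.2.4; g.v.w. 32 t → VII.2.4.1. Scheduled 37%. No special measure applies. → 37%.
Line E: motorcycle → VII.3; petrol-engined → VII.3.1; g.v.w. 32 t → VII.3.1.2. Scheduled 6%. Norvale agreement on VII.2.1: VII.3.1.2 not covered. → 6%.
Sum: 3% + 5% + 7% + 37% + 6% = 58%.

58%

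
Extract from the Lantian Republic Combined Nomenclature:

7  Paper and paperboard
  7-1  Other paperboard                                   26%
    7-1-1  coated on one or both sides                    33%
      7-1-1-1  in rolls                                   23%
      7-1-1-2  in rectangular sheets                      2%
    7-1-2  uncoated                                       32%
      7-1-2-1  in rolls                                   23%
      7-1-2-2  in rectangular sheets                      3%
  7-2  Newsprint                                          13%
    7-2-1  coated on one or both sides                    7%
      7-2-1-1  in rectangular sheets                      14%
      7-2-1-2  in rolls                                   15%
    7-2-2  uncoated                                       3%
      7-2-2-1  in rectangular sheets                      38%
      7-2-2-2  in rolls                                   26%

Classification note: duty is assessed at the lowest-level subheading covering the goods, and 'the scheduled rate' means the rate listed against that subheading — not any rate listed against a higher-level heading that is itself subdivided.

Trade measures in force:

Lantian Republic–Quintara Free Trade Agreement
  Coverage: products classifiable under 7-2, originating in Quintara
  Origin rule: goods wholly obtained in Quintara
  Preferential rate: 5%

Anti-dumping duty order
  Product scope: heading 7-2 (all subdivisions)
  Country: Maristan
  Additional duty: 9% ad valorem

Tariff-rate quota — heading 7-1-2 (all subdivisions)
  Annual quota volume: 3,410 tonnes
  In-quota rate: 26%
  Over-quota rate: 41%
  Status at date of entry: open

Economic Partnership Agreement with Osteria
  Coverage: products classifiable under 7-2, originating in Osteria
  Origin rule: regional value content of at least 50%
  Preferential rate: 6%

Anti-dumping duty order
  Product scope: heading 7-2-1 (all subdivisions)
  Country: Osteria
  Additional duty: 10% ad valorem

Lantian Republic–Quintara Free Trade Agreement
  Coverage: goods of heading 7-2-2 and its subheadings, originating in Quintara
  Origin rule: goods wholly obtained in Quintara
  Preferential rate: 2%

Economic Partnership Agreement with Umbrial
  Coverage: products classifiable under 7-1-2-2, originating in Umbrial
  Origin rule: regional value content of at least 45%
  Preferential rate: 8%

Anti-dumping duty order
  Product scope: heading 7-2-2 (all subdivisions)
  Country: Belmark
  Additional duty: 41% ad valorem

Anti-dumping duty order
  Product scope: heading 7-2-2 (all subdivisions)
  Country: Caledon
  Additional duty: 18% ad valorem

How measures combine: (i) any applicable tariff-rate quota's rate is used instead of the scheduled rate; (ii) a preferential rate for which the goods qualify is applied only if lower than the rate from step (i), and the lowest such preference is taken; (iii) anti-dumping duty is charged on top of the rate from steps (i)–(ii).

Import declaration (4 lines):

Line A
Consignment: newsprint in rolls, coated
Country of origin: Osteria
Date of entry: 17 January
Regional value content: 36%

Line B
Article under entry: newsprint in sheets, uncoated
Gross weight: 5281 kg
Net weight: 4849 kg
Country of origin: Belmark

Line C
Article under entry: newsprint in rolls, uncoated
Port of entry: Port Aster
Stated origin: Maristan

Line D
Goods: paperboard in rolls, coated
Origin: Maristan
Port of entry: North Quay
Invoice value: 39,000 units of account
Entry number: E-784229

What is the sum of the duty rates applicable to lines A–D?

Line A: newsprint → 7-2; coated → 7-2-1; in rolls → 7-2-1-2. Scheduled 15%. Osteria agreement on 7-2: RVC < 50%; anti-dumping (Osteria, 7-2-1): +10%; total 15% + 10% = 25%. → 25%.
Line B: newsprint → 7-2; uncoated → 7-2-2; in sheets → 7-2-2-1. Scheduled 38%. anti-dumping (Belmark, 7-2-2): +41%; total 38% + 41% = 79%. → 79%.
Line C: newsprint → 7-2; uncoated → 7-2-2; in rolls → 7-2-2-2. Scheduled 26%. anti-dumping (Maristan, 7-2): +9%; total 26% + 9% = 35%. → 35%.
Line D: paperboard → 7-1; coated → 7-1-1; in rolls → 7-1-1-1. Scheduled 23%. No special measure applies. → 23%.
Sum: 25% + 79% + 35% + 23% = 162%.

162%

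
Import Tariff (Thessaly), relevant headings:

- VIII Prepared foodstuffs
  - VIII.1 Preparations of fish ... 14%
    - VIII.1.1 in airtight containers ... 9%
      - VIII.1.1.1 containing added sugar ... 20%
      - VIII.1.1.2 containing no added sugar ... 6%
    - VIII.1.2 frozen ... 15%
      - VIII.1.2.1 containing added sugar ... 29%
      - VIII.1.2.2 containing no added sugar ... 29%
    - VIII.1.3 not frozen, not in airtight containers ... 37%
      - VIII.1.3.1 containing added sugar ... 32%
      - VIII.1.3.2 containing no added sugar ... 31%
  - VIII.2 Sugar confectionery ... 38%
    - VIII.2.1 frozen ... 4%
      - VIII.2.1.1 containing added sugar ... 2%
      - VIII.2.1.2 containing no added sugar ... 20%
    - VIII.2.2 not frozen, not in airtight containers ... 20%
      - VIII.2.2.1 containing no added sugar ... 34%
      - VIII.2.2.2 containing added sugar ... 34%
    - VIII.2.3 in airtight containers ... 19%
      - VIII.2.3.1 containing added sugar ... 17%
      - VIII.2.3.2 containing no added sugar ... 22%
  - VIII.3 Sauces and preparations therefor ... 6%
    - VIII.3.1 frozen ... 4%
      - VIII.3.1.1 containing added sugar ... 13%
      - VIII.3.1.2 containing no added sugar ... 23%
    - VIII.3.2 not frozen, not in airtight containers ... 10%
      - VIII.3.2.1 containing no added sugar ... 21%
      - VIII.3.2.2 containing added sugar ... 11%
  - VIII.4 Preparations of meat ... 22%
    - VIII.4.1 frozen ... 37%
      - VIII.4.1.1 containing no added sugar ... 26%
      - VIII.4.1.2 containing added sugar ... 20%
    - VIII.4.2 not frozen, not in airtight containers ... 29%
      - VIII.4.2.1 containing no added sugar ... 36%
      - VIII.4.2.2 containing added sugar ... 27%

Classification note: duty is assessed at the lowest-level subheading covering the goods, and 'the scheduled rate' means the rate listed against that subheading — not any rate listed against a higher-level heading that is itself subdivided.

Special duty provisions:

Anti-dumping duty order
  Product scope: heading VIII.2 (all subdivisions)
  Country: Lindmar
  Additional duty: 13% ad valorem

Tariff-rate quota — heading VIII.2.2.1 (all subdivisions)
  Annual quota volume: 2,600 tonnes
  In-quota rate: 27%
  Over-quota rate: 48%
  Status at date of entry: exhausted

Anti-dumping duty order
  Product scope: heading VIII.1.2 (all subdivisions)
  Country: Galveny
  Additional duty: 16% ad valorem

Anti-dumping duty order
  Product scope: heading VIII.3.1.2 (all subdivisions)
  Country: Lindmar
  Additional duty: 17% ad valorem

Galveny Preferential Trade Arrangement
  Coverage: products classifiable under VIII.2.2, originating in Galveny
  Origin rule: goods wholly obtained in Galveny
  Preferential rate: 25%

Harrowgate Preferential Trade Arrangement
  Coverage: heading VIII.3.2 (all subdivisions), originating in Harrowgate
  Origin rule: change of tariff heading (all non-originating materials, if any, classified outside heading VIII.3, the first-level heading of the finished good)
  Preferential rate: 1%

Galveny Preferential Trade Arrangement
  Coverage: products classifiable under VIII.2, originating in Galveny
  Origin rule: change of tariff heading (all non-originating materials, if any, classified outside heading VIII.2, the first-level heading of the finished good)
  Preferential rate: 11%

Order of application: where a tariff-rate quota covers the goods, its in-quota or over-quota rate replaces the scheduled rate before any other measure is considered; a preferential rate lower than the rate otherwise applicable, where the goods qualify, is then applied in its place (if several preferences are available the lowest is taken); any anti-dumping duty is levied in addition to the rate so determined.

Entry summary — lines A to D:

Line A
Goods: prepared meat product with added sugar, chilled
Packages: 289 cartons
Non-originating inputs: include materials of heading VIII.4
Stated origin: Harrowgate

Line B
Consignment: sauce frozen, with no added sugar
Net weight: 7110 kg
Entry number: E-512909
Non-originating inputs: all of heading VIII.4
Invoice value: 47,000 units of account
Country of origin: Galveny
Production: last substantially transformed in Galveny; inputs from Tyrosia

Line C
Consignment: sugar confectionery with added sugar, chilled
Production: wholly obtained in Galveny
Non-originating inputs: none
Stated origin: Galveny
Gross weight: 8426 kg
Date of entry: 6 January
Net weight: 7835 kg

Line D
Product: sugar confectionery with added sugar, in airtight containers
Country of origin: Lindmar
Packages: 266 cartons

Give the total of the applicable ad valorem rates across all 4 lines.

Line A: prepared meat product → VIII.4; chilled → VIII.4.2; with added sugar → VIII.4.2.2. Scheduled 27%. Harrowgate agreement on VIII.3.2: VIII.4.2.2 not covered. → 27%.
Line B: sauce → VIII.3; frozen → VIII.3.1; with no added sugar → VIII.3.1.2. Scheduled 23%. Galveny agreement on VIII.2.2: VIII.3.1.2 not covered; Galveny agreement on VIII.2: VIII.3.1.2 not covered. → 23%.
Line C: sugar confectionery → VIII.2; chilled → VIII.2.2; with added sugar → VIII.2.2.2. Scheduled 34%. Galveny agreement on VIII.2.2: wholly obtained → 25% available; Galveny agreement on VIII.2: CTH met → 11% available; preferential 11%. → 11%.
Line D: sugar confectionery → VIII.2; in airtight containers → VIII.2.3; with added sugar → VIII.2.3.1. Scheduled 17%. anti-dumping (Lindmar, VIII.2): +13%; total 17% + 13% = 30%. → 30%.
Sum: 27% + 23% + 11% + 30% = 91%.

91%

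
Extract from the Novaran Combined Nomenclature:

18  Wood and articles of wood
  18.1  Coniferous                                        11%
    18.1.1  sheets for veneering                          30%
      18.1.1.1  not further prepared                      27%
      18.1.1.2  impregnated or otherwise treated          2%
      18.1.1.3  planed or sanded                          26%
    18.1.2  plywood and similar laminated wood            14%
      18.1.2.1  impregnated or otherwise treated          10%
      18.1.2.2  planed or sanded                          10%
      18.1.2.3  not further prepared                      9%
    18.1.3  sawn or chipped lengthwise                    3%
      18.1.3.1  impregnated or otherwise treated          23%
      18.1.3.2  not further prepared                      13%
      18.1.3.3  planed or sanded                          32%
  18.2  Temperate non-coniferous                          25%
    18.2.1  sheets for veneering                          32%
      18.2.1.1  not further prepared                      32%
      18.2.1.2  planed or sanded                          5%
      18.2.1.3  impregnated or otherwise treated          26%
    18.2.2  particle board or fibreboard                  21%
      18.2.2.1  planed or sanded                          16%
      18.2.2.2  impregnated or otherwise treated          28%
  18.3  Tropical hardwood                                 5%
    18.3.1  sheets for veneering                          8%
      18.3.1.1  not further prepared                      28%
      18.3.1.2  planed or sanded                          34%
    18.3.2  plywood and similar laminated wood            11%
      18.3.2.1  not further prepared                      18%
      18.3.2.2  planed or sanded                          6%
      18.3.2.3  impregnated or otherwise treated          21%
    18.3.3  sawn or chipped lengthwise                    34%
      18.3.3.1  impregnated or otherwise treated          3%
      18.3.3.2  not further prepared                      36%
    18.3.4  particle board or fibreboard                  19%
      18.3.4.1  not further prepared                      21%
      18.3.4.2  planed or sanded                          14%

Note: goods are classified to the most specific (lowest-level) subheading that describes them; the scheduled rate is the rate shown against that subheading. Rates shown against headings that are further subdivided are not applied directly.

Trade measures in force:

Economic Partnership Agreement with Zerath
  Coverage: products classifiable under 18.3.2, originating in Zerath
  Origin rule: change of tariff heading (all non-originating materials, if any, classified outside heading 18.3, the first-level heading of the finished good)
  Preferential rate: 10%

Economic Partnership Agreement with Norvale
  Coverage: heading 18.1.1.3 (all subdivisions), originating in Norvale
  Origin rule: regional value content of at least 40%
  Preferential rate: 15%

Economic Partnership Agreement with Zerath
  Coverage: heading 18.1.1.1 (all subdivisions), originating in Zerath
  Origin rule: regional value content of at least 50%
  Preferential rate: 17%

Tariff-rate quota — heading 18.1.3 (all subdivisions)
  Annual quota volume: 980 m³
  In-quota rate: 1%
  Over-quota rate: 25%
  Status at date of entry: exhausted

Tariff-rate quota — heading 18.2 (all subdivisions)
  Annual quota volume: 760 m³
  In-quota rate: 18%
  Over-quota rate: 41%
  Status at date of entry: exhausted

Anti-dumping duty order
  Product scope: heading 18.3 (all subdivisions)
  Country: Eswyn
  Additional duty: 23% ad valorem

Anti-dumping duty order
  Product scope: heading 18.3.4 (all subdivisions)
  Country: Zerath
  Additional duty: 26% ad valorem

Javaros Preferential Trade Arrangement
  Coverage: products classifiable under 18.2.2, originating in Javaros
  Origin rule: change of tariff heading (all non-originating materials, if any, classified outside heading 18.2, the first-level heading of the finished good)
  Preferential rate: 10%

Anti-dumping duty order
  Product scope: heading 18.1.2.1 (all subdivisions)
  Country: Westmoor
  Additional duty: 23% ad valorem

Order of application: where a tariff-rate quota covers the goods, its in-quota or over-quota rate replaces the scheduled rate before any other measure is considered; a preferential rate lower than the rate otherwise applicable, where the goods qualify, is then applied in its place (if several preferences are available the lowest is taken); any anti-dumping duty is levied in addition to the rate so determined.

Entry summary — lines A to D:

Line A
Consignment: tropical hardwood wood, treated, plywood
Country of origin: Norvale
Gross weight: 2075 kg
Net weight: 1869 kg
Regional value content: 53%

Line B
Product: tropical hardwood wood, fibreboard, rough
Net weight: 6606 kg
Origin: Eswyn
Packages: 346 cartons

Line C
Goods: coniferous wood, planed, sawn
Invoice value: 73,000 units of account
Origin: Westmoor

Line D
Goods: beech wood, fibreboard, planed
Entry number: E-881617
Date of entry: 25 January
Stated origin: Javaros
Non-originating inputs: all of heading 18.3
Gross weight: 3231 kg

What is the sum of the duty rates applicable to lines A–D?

Line A: tropical hardwood → 18.3; plywood → 18.3.2; treated → 18.3.2.3. Scheduled 21%. Norvale agreement on 18.1.1.3: 18.3.2.3 not covered. → 21%.
Line B: tropical hardwood → 18.3; fibreboard → 18.3.4; rough → 18.3.4.1. Scheduled 21%. anti-dumping (Eswyn, 18.3): +23%; total 21% + 23% = 44%. → 44%.
Line C: coniferous → 18.1; sawn → 18.1.3; planed → 18.1.3.3. Scheduled 32%. quota on 18.1.3 exhausted → over-quota 25%. → 25%.
Line D: beech → 18.2; fibreboard → 18.2.2; planed → 18.2.2.1. Scheduled 16%. quota on 18.2 exhausted → over-quota 41%; Javaros agreement on 18.2.2: CTH met → 10% available; preferential 10%. → 10%.
Sum: 21% + 44% + 25% + 10% = 100%.

100%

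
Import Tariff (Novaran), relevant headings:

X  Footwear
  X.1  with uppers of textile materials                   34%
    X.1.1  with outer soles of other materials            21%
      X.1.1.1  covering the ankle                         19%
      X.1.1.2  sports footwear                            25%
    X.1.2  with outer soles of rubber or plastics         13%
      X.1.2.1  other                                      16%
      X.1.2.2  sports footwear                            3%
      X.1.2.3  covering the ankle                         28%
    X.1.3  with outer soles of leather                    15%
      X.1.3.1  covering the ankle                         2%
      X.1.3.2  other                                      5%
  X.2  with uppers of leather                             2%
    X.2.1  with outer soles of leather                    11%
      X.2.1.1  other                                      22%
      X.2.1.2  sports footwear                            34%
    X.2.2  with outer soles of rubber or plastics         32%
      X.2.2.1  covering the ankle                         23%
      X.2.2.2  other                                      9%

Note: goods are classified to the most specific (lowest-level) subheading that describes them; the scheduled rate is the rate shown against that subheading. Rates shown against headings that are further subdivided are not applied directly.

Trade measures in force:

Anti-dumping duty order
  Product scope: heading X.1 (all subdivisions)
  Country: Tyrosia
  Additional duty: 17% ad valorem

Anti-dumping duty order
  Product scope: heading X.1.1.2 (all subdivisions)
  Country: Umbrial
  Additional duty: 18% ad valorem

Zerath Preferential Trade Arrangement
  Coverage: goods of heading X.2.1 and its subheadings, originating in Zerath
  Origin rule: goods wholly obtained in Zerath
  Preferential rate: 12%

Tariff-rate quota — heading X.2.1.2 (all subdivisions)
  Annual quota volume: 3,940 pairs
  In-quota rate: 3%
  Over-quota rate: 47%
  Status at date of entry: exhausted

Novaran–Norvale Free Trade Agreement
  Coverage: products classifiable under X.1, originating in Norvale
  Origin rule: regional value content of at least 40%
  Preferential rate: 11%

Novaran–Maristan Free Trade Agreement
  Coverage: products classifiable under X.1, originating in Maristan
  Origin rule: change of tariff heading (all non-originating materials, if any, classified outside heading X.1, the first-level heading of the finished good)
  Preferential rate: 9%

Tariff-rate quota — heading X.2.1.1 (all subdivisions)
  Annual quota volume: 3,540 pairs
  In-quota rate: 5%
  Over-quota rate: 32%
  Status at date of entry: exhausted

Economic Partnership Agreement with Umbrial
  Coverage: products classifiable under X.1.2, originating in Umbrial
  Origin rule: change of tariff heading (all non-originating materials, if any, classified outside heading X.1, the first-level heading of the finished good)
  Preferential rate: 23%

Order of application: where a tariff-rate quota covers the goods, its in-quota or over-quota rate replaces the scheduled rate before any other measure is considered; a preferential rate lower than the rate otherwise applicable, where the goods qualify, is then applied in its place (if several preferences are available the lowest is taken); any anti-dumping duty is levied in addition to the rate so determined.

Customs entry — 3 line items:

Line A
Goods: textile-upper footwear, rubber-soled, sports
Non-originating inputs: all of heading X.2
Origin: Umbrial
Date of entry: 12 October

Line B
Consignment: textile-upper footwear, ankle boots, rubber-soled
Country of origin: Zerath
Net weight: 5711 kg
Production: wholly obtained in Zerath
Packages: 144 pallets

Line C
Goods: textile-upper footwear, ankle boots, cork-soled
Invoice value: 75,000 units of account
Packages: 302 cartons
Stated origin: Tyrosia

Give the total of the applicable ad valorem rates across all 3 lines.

67%

Line A: textile-upper → X.1; rubber-soled → X.1.2; sports → X.1.2.2. Scheduled 3%. Umbrial agreement on X.1.2: CTH met → 23% available; preference 23% not lower than 3% → no reduction. → 3%.
Line B: textile-upper → X.1; rubber-soled → X.1.2; ankle boots → X.1.2.3. Scheduled 28%. Zerath agreement on X.2.1: X.1.2.3 not covered. → 28%.
Line C: textile-upper → X.1; cork-soled → X.1.1; ankle boots → X.1.1.1. Scheduled 19%. anti-dumping (Tyrosia, X.1): +17%; total 19% + 17% = 36%. → 36%.
Sum: 3% + 28% + 36% = 67%.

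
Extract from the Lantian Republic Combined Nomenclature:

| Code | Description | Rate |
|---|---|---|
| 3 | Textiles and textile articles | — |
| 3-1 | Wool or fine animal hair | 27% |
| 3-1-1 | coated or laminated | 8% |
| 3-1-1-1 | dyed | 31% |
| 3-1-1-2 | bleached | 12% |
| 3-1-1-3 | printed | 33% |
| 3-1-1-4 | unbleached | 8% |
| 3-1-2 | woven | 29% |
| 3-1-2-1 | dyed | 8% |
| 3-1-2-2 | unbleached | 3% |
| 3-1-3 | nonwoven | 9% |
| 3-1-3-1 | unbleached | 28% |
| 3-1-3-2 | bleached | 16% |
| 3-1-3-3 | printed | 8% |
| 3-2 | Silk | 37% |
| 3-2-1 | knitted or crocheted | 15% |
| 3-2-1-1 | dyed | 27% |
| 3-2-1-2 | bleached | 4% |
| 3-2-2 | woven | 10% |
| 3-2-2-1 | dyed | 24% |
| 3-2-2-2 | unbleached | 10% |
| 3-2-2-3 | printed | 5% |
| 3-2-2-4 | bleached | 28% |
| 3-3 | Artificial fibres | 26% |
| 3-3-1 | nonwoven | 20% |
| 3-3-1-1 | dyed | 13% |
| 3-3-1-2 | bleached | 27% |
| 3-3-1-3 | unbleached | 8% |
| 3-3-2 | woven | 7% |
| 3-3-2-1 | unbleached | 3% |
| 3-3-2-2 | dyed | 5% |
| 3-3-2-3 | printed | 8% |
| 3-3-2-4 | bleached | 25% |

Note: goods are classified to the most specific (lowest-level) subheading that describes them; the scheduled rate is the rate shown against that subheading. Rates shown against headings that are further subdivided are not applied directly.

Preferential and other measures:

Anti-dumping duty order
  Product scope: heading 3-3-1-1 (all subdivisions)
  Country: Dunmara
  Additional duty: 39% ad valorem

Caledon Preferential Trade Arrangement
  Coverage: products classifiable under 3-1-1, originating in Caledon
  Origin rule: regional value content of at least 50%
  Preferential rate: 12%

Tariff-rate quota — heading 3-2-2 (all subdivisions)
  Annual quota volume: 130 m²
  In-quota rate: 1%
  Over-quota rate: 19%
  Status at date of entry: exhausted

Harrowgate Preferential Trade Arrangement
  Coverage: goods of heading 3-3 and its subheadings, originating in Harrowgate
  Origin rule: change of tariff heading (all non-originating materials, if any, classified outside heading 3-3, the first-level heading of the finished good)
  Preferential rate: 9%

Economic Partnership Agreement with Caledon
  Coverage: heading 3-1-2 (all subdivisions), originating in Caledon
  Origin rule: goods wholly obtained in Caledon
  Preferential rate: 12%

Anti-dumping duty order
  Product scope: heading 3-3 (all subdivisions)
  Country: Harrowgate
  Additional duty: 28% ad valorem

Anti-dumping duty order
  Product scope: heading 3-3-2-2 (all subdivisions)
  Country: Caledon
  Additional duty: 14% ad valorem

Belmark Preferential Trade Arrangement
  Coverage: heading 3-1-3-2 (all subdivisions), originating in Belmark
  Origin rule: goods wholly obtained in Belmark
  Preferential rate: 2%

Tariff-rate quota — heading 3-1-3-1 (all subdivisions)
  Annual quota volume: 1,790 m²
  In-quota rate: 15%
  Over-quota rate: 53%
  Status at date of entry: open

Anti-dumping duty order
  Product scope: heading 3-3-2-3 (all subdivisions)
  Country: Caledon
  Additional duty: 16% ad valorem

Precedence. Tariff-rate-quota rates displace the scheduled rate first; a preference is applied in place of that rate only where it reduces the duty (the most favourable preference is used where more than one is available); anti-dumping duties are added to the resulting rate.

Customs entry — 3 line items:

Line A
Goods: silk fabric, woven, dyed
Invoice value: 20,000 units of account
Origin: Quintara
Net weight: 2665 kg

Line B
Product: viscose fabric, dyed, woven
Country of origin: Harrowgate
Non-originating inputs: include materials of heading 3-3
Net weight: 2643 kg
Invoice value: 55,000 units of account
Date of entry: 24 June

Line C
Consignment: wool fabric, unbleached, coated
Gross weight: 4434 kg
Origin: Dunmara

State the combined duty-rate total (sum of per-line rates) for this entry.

60%

Line A: silk → 3-2; woven → 3-2-2; dyed → 3-2-2-1. Scheduled 24%. quota on 3-2-2 exhausted → over-quota 19%. → 19%.
Line B: viscose → 3-3; woven → 3-3-2; dyed → 3-3-2-2. Scheduled 5%. Harrowgate agreement on 3-3: CTH not met; anti-dumping (Harrowgate, 3-3): +28%; total 5% + 28% = 33%. → 33%.
Line C: wool → 3-1; coated → 3-1-1; unbleached → 3-1-1-4. Scheduled 8%. No special measure applies. → 8%.
Sum: 19% + 33% + 8% = 60%.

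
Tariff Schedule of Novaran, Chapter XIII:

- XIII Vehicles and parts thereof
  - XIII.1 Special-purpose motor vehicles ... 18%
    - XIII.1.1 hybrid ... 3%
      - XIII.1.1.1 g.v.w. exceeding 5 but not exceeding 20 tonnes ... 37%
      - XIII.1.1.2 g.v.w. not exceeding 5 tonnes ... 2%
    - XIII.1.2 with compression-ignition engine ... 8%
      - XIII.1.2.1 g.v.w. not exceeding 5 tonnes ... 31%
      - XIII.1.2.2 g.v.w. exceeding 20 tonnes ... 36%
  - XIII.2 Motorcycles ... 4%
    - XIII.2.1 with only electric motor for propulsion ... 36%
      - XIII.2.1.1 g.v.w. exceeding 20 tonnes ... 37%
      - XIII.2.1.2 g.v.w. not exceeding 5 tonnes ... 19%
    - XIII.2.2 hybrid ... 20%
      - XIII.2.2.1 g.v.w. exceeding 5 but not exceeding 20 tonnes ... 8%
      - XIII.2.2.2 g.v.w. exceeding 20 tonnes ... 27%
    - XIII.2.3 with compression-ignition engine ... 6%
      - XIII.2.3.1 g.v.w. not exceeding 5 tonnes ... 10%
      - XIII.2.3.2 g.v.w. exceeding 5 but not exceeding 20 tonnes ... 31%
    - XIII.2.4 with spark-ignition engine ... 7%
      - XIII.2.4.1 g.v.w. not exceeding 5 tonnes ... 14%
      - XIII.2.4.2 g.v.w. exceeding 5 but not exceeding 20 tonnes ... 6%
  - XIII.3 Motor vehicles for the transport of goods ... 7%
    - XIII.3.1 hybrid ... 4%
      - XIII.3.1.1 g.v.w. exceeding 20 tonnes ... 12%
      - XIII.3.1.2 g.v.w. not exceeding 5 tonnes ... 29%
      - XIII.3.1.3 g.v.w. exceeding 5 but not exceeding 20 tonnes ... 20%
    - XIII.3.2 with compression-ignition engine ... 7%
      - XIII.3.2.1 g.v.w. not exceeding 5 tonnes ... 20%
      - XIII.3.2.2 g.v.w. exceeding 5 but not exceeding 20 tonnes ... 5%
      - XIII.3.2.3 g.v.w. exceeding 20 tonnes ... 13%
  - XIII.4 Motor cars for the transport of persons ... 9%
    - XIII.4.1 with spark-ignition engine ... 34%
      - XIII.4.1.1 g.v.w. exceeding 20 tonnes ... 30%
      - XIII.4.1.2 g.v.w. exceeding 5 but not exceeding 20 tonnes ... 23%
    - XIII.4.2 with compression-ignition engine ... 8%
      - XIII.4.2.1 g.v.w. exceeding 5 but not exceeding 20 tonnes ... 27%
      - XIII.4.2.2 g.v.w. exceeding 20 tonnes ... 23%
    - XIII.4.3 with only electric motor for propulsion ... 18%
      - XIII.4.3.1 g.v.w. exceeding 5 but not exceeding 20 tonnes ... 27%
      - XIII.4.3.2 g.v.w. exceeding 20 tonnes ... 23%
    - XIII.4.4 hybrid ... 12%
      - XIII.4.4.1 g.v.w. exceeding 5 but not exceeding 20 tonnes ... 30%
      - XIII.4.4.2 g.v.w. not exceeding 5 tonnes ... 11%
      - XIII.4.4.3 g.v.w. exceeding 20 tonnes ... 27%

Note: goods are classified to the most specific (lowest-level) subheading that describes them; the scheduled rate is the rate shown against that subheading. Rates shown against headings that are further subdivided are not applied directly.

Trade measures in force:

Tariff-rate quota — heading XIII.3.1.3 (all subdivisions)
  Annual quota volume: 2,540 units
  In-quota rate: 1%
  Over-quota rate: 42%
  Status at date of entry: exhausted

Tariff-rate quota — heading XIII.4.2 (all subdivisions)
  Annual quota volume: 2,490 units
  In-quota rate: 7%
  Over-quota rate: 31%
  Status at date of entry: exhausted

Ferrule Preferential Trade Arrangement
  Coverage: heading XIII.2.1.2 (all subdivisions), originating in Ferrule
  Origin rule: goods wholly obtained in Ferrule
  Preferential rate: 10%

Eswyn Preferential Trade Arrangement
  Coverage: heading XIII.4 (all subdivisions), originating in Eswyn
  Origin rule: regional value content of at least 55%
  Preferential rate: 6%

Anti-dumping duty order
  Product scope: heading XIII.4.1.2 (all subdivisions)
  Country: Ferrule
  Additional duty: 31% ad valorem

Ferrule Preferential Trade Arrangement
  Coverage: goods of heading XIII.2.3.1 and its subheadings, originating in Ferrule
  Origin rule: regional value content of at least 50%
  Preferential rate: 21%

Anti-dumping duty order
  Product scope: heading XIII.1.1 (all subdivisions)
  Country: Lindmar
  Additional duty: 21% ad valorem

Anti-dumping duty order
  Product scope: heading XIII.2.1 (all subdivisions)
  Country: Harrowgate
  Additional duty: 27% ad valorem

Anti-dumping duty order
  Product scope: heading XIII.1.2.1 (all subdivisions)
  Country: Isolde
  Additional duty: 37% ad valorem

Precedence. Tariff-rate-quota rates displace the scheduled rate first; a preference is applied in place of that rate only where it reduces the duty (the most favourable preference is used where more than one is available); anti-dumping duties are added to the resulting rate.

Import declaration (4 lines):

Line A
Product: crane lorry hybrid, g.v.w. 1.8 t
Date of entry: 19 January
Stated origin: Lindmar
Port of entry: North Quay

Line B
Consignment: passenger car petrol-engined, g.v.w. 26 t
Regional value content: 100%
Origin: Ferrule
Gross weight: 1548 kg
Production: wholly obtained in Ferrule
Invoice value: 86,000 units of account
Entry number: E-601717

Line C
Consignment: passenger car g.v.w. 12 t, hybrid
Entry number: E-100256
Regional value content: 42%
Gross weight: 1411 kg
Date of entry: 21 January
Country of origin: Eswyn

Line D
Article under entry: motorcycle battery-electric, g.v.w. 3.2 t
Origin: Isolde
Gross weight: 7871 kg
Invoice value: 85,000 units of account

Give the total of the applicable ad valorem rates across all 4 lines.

Line A: crane lorry → XIII.1; hybrid → XIII.1.1; g.v.w. 1.8 t → XIII.1.1.2. Scheduled 2%. anti-dumping (Lindmar, XIII.1.1): +21%; total 2% + 21% = 23%. → 23%.
Line B: passenger car → XIII.4; petrol-engined → XIII.4.1; g.v.w. 26 t → XIII.4.1.1. Scheduled 30%. Ferrule agreement on XIII.2.1.2: XIII.4.1.1 not covered; Ferrule agreement on XIII.2.3.1: XIII.4.1.1 not covered. → 30%.
Line C: passenger car → XIII.4; hybrid → XIII.4.4; g.v.w. 12 t → XIII.4.4.1. Scheduled 30%. Eswyn agreement on XIII.4: RVC < 55%. → 30%.
Line D: motorcycle → XIII.2; battery-electric → XIII.2.1; g.v.w. 3.2 t → XIII.2.1.2. Scheduled 19%. No special measure applies. → 19%.
Sum: 23% + 30% + 30% + 19% = 102%.

102%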